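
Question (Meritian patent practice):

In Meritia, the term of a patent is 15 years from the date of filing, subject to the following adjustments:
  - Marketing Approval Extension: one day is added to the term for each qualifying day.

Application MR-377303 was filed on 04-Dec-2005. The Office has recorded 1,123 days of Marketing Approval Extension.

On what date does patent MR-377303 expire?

2024-01-01

Base term: filing date + 15 years → 4 December 2020.
Marketing Approval Extension: +1123 days → 1 January 2024.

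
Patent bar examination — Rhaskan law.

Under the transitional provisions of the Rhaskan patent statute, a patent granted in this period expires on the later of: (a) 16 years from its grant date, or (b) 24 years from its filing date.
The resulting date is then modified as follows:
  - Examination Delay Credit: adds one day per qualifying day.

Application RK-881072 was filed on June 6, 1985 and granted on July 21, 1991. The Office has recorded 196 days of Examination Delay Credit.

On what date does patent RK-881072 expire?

(a) grant + 16 years → 21 July 2007.
(b) filing + 24 years → 6 June 2009.
Later of the two: 6 June 2009.
Examination Delay Credit: +196 days → 19 December 2009.

2009-12-19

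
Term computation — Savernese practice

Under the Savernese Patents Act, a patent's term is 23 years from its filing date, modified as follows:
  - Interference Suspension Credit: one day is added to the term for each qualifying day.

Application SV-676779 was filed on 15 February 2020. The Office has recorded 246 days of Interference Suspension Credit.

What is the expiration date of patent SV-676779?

Base term: filing date + 23 years → 15 February 2043.
Interference Suspension Credit: +246 days → 19 October 2043.

2043-10-19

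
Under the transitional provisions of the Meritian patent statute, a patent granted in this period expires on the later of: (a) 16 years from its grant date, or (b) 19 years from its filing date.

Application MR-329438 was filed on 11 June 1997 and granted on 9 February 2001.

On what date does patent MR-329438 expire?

(a) grant + 16 years → 9 February 2017.
(b) filing + 19 years → 11 June 2016.
Later of the two: 9 February 2017.

2017-02-09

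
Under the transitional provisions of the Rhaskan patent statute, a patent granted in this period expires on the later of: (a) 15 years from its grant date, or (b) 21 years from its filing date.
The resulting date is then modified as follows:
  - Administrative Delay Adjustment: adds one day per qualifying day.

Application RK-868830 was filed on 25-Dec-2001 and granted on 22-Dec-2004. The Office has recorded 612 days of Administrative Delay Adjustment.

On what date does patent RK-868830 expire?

(a) grant + 15 years → 22 December 2019.
(b) filing + 21 years → 25 December 2022.
Later of the two: 25 December 2022.
Administrative Delay Adjustment: +612 days → 28 August 2024.

2024-08-28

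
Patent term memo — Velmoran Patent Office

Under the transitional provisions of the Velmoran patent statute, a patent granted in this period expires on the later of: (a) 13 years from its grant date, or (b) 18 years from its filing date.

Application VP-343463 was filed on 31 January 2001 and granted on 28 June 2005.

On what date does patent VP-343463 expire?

(a) grant + 13 years → 28 June 2018.
(b) filing + 18 years → 31 January 2019.
Later of the two: 31 January 2019.

January 31, 2019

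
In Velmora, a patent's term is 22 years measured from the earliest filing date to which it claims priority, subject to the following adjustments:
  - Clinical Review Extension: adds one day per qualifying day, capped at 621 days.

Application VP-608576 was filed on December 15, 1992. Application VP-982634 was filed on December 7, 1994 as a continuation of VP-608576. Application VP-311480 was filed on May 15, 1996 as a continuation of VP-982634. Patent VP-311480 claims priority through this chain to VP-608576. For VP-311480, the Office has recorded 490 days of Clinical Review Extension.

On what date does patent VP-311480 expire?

2016-04-18

Earliest priority filing: 15 December 1992.
Base term: 15 December 1992 + 22 years → 15 December 2014.
Clinical Review Extension: 490 days (within the 621-day cap) → +490 days → 18 April 2016.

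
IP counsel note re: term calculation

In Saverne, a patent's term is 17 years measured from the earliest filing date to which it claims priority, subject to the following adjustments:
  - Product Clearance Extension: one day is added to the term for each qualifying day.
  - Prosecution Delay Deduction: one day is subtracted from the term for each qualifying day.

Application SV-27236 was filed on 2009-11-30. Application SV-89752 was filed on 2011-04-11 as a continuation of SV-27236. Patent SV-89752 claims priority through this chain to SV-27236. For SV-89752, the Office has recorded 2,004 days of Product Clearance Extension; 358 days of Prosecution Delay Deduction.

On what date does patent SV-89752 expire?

June 3, 2031

Earliest priority filing: 30 November 2009.
Base term: 30 November 2009 + 17 years → 30 November 2026.
Product Clearance Extension: +2004 days → 26 May 2032.
Prosecution Delay Deduction: −358 days → 3 June 2031.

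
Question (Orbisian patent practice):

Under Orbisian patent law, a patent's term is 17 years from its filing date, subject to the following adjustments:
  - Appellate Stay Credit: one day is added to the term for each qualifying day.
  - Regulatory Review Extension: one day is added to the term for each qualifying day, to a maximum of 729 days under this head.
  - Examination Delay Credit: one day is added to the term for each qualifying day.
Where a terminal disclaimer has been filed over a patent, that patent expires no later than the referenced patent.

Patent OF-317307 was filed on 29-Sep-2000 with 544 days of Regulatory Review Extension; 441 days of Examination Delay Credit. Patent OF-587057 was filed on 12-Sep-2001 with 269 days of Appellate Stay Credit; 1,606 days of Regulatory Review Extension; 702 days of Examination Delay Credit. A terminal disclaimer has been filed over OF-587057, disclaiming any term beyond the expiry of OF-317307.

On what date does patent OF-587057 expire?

2020-06-10

Natural term of OF-587057:
  Base: filing + 17 years → 12 September 2018.
  Appellate Stay Credit: +269 days → 8 June 2019.
  Regulatory Review Extension: 1606 days claimed exceeds the 729-day cap, so +729 days → 6 June 2021.
  Examination Delay Credit: +702 days → 9 May 2023.
Expiry of referenced patent OF-317307:
  Base: filing + 17 years → 29 September 2017.
  Regulatory Review Extension: 544 days (within the 729-day cap) → +544 days → 27 March 2019.
  Examination Delay Credit: +441 days → 10 June 2020.
Terminal disclaimer: OF-587057 expires on the earlier of 9 May 2023 and 10 June 2020.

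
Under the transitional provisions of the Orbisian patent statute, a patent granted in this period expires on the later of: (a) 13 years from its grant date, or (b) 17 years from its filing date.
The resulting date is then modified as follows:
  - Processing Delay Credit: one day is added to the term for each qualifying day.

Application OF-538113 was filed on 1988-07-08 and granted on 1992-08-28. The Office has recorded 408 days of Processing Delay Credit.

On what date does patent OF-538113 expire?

2006-10-10

(a) grant + 13 years → 28 August 2005.
(b) filing + 17 years → 8 July 2005.
Later of the two: 28 August 2005.
Processing Delay Credit: +408 days → 10 October 2006.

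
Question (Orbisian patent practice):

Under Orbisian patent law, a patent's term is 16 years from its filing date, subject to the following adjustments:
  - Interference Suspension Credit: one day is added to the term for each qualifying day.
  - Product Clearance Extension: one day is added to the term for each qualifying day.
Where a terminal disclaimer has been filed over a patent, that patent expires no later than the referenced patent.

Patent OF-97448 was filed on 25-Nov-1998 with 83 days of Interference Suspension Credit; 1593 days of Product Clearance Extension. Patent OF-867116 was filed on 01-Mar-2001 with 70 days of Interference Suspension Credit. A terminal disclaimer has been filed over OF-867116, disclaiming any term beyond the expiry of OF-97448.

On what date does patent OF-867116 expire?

Natural term of OF-867116:
  Base: filing + 16 years → 1 March 2017.
  Interference Suspension Credit: +70 days → 10 May 2017.
Expiry of referenced patent OF-97448:
  Base: filing + 16 years → 25 November 2014.
  Interference Suspension Credit: +83 days → 16 February 2015.
  Product Clearance Extension: +1593 days → 28 June 2019.
Terminal disclaimer: OF-867116 expires on the earlier of 10 May 2017 and 28 June 2019.

2017-05-10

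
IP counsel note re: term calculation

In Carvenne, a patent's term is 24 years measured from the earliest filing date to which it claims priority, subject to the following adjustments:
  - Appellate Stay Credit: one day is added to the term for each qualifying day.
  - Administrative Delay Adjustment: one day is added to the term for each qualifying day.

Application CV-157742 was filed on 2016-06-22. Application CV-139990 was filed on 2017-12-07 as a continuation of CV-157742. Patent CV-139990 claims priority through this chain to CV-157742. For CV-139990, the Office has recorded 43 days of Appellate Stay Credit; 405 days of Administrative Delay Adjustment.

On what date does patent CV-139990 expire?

Earliest priority filing: 22 June 2016.
Base term: 22 June 2016 + 24 years → 22 June 2040.
Appellate Stay Credit: +43 days → 4 August 2040.
Administrative Delay Adjustment: +405 days → 13 September 2041.

2041-09-13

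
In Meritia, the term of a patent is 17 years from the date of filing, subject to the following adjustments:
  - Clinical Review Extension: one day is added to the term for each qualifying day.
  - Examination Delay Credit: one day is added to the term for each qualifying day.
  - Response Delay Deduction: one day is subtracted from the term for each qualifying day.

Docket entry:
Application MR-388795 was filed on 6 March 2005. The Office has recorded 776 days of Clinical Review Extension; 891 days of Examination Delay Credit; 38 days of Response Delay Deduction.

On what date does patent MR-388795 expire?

Base term: filing date + 17 years → 6 March 2022.
Clinical Review Extension: +776 days → 20 April 2024.
Examination Delay Credit: +891 days → 28 September 2026.
Response Delay Deduction: −38 days → 21 August 2026.

2026-08-21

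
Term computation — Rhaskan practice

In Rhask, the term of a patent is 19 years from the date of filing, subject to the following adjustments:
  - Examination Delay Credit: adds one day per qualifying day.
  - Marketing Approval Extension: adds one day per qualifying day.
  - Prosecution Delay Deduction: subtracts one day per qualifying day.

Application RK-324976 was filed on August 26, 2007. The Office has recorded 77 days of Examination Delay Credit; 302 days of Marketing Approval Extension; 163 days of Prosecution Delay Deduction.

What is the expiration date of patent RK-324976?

2027-03-30

Base term: filing date + 19 years → 26 August 2026.
Examination Delay Credit: +77 days → 11 November 2026.
Marketing Approval Extension: +302 days → 9 September 2027.
Prosecution Delay Deduction: −163 days → 30 March 2027.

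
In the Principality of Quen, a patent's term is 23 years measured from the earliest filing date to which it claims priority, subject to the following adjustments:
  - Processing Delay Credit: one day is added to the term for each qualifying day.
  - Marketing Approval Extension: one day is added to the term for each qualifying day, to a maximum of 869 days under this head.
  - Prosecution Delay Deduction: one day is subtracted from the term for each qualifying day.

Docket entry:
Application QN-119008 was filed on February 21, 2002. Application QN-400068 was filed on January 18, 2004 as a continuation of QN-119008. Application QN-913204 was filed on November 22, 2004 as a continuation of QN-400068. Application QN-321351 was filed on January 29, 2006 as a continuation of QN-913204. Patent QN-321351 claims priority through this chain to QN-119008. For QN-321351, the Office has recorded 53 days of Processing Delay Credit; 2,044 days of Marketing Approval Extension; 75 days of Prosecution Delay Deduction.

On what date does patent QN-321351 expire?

2027-06-18

Earliest priority filing: 21 February 2002.
Base term: 21 February 2002 + 23 years → 21 February 2025.
Processing Delay Credit: +53 days → 15 April 2025.
Marketing Approval Extension: 2044 days claimed exceeds the 869-day cap, so +869 days → 1 September 2027.
Prosecution Delay Deduction: −75 days → 18 June 2027.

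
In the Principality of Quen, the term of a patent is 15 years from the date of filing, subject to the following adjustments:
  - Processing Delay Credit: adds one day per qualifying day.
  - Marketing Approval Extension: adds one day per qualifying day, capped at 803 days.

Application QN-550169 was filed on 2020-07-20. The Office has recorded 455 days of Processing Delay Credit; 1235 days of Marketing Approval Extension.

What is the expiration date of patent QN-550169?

2038-12-29

Base term: filing date + 15 years → 20 July 2035.
Processing Delay Credit: +455 days → 17 October 2036.
Marketing Approval Extension: 1235 days claimed exceeds the 803-day cap, so +803 days → 29 December 2038.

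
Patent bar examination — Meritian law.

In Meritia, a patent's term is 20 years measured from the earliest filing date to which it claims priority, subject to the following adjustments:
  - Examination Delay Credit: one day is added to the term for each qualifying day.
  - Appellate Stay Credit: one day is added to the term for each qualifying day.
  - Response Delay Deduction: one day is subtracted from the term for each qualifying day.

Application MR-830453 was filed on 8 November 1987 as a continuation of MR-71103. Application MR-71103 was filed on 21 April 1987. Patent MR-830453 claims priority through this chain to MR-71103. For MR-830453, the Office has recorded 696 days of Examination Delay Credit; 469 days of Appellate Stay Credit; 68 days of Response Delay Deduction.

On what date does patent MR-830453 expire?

Earliest priority filing: 21 April 1987.
Base term: 21 April 1987 + 20 years → 21 April 2007.
Examination Delay Credit: +696 days → 17 March 2009.
Appellate Stay Credit: +469 days → 29 June 2010.
Response Delay Deduction: −68 days → 22 April 2010.

April 22, 2010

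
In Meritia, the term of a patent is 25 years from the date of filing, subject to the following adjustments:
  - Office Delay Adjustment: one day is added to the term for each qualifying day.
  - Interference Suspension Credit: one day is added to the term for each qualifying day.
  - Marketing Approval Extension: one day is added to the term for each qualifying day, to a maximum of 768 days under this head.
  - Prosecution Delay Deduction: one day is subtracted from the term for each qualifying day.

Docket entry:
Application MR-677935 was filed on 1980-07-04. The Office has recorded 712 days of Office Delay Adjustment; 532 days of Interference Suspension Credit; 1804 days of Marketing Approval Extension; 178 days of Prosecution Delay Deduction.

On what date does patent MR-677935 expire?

July 12, 2010

Base term: filing date + 25 years → 4 July 2005.
Office Delay Adjustment: +712 days → 16 June 2007.
Interference Suspension Credit: +532 days → 29 November 2008.
Marketing Approval Extension: 1804 days claimed exceeds the 768-day cap, so +768 days → 6 January 2011.
Prosecution Delay Deduction: −178 days → 12 July 2010.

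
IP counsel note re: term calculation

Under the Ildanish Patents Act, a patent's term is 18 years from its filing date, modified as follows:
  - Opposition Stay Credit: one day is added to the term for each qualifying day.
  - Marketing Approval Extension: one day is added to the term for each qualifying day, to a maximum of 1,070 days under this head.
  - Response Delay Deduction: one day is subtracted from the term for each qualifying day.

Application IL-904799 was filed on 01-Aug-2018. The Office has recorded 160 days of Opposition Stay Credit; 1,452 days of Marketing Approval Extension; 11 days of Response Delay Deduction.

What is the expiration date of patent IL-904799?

December 3, 2039

Base term: filing date + 18 years → 1 August 2036.
Opposition Stay Credit: +160 days → 8 January 2037.
Marketing Approval Extension: 1452 days claimed exceeds the 1070-day cap, so +1070 days → 14 December 2039.
Response Delay Deduction: −11 days → 3 December 2039.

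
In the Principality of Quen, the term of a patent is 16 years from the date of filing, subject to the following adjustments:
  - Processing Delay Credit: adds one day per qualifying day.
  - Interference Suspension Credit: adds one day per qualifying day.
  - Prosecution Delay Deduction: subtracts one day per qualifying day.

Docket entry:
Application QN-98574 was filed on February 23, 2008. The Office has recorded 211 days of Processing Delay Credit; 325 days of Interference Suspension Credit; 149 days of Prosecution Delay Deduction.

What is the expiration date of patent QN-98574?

March 16, 2025

Base term: filing date + 16 years → 23 February 2024.
Processing Delay Credit: +211 days → 21 September 2024.
Interference Suspension Credit: +325 days → 12 August 2025.
Prosecution Delay Deduction: −149 days → 16 March 2025.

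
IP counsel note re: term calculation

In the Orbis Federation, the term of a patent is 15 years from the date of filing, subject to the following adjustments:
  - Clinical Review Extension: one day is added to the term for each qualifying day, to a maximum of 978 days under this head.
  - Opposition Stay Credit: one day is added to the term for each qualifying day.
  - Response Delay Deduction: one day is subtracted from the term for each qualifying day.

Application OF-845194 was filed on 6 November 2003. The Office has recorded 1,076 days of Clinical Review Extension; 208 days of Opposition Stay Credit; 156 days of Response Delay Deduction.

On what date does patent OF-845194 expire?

Base term: filing date + 15 years → 6 November 2018.
Clinical Review Extension: 1076 days claimed exceeds the 978-day cap, so +978 days → 11 July 2021.
Opposition Stay Credit: +208 days → 4 February 2022.
Response Delay Deduction: −156 days → 1 September 2021.

2021-09-01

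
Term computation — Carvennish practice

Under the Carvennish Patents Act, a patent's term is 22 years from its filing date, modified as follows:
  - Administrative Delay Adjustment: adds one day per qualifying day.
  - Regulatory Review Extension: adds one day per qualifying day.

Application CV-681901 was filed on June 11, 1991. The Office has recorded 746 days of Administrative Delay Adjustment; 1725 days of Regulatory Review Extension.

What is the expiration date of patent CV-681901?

Base term: filing date + 22 years → 11 June 2013.
Administrative Delay Adjustment: +746 days → 27 June 2015.
Regulatory Review Extension: +1725 days → 17 March 2020.

March 17, 2020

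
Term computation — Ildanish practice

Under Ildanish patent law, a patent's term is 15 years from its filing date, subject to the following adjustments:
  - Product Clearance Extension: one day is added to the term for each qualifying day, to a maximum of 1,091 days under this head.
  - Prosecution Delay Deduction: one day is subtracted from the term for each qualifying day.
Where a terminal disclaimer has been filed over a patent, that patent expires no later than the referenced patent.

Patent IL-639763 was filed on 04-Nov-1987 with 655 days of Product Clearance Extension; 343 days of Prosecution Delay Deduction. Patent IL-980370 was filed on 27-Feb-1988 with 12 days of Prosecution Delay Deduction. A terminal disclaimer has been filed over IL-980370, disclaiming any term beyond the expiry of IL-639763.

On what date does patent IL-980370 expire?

Natural term of IL-980370:
  Base: filing + 15 years → 27 February 2003.
  Prosecution Delay Deduction: −12 days → 15 February 2003.
Expiry of referenced patent IL-639763:
  Base: filing + 15 years → 4 November 2002.
  Product Clearance Extension: 655 days (within the 1091-day cap) → +655 days → 20 August 2004.
  Prosecution Delay Deduction: −343 days → 12 September 2003.
Terminal disclaimer: IL-980370 expires on the earlier of 15 February 2003 and 12 September 2003.

2003-02-15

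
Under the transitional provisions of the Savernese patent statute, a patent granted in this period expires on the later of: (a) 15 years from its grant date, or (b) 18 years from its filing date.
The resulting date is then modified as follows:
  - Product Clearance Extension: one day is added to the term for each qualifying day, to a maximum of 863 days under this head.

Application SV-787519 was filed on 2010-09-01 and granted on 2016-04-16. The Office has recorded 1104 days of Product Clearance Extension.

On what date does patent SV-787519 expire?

(a) grant + 15 years → 16 April 2031.
(b) filing + 18 years → 1 September 2028.
Later of the two: 16 April 2031.
Product Clearance Extension: 1104 days claimed exceeds the 863-day cap, so +863 days → 26 August 2033.

2033-08-26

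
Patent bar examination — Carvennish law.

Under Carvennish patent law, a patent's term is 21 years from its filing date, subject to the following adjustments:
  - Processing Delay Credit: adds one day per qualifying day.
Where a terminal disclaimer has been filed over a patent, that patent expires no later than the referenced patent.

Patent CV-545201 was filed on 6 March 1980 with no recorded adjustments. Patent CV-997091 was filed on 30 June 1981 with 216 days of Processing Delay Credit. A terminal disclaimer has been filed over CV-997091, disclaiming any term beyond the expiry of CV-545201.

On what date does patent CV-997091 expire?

2001-03-06

Natural term of CV-997091:
  Base: filing + 21 years → 30 June 2002.
  Processing Delay Credit: +216 days → 1 February 2003.
Expiry of referenced patent CV-545201:
  Base: filing + 21 years → 6 March 2001.
Terminal disclaimer: CV-997091 expires on the earlier of 1 February 2003 and 6 March 2001.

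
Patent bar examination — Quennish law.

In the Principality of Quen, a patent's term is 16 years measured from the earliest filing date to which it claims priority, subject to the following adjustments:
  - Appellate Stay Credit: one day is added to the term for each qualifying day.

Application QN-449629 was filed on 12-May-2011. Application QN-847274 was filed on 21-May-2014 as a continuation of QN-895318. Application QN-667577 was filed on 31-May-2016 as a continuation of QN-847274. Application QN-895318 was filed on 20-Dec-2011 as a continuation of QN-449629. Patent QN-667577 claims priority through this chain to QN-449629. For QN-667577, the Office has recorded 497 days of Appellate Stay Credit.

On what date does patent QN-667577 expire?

Earliest priority filing: 12 May 2011.
Base term: 12 May 2011 + 16 years → 12 May 2027.
Appellate Stay Credit: +497 days → 20 September 2028.

September 20, 2028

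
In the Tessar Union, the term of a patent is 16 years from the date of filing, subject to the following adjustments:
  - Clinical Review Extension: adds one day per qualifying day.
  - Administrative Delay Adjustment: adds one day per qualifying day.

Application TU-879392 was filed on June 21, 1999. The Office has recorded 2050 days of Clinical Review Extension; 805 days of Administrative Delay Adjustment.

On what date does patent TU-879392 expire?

Base term: filing date + 16 years → 21 June 2015.
Clinical Review Extension: +2050 days → 30 January 2021.
Administrative Delay Adjustment: +805 days → 15 April 2023.

April 15, 2023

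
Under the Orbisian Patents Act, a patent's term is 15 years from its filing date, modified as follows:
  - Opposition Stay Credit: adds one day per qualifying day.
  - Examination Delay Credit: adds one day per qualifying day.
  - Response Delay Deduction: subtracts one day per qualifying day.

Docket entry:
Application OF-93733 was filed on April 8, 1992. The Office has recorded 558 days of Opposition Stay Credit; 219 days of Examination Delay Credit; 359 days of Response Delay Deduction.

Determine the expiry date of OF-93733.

Base term: filing date + 15 years → 8 April 2007.
Opposition Stay Credit: +558 days → 17 October 2008.
Examination Delay Credit: +219 days → 24 May 2009.
Response Delay Deduction: −359 days → 30 May 2008.

May 30, 2008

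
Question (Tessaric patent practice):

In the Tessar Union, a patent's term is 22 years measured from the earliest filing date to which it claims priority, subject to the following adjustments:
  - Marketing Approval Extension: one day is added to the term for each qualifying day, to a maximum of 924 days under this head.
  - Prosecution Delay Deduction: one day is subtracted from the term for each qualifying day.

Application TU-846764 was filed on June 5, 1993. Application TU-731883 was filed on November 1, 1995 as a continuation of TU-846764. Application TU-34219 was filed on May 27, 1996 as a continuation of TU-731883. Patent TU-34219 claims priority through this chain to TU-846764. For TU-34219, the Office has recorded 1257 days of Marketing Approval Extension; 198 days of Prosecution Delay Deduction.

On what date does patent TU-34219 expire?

Earliest priority filing: 5 June 1993.
Base term: 5 June 1993 + 22 years → 5 June 2015.
Marketing Approval Extension: 1257 days claimed exceeds the 924-day cap, so +924 days → 15 December 2017.
Prosecution Delay Deduction: −198 days → 31 May 2017.

May 31, 2017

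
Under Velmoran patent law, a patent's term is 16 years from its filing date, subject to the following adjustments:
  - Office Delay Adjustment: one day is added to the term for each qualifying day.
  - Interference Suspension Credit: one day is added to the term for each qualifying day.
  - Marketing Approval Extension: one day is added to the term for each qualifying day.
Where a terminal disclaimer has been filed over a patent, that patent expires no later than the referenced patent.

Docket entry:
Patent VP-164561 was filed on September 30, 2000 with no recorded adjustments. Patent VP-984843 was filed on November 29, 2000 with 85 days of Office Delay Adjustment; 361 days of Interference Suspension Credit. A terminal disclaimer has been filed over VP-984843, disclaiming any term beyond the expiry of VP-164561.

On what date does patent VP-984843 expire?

Natural term of VP-984843:
  Base: filing + 16 years → 29 November 2016.
  Office Delay Adjustment: +85 days → 22 February 2017.
  Interference Suspension Credit: +361 days → 18 February 2018.
Expiry of referenced patent VP-164561:
  Base: filing + 16 years → 30 September 2016.
Terminal disclaimer: VP-984843 expires on the earlier of 18 February 2018 and 30 September 2016.

September 30, 2016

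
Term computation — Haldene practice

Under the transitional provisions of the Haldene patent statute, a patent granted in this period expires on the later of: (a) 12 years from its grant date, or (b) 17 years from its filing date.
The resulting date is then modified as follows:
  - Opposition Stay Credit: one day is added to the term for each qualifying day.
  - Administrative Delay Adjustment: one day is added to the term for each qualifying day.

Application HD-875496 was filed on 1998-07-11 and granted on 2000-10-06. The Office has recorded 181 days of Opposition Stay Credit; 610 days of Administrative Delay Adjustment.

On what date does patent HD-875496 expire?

2017-09-09

(a) grant + 12 years → 6 October 2012.
(b) filing + 17 years → 11 July 2015.
Later of the two: 11 July 2015.
Opposition Stay Credit: +181 days → 8 January 2016.
Administrative Delay Adjustment: +610 days → 9 September 2017.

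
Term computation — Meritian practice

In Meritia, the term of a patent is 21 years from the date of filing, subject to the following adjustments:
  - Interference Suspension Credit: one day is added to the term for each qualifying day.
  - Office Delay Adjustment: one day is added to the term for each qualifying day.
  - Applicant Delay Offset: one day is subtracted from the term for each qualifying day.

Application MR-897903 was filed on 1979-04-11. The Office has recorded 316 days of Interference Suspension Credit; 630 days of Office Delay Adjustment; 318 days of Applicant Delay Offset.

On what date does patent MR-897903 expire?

December 30, 2001

Base term: filing date + 21 years → 11 April 2000.
Interference Suspension Credit: +316 days → 21 February 2001.
Office Delay Adjustment: +630 days → 13 November 2002.
Applicant Delay Offset: −318 days → 30 December 2001.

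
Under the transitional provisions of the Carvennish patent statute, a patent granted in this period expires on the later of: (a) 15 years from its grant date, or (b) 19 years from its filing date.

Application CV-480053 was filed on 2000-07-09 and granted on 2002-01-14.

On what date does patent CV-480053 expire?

(a) grant + 15 years → 14 January 2017.
(b) filing + 19 years → 9 July 2019.
Later of the two: 9 July 2019.

July 9, 2019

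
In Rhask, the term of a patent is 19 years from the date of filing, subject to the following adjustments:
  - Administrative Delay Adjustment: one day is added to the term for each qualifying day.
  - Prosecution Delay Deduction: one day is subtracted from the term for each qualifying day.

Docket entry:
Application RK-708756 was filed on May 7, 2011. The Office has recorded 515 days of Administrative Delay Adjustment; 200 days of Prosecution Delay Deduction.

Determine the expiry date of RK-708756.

March 18, 2031

Base term: filing date + 19 years → 7 May 2030.
Administrative Delay Adjustment: +515 days → 4 October 2031.
Prosecution Delay Deduction: −200 days → 18 March 2031.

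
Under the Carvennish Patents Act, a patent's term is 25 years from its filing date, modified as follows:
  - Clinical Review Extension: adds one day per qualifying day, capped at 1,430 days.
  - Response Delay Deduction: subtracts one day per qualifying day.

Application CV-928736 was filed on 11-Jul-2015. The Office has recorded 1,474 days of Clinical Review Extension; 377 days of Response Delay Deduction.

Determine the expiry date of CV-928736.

Base term: filing date + 25 years → 11 July 2040.
Clinical Review Extension: 1474 days claimed exceeds the 1430-day cap, so +1430 days → 10 June 2044.
Response Delay Deduction: −377 days → 30 May 2043.

2043-05-30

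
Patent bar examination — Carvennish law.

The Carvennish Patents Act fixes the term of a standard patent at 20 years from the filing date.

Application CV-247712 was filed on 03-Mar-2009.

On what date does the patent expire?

Filing date + 20 years → 3 March 2029.

March 3, 2029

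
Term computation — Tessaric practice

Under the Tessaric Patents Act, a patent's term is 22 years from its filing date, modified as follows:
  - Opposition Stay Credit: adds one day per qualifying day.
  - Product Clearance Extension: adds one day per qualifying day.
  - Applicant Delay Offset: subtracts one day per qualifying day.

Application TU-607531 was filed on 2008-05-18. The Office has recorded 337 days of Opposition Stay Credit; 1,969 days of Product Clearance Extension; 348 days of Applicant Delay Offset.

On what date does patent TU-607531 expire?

Base term: filing date + 22 years → 18 May 2030.
Opposition Stay Credit: +337 days → 20 April 2031.
Product Clearance Extension: +1969 days → 9 September 2036.
Applicant Delay Offset: −348 days → 27 September 2035.

2035-09-27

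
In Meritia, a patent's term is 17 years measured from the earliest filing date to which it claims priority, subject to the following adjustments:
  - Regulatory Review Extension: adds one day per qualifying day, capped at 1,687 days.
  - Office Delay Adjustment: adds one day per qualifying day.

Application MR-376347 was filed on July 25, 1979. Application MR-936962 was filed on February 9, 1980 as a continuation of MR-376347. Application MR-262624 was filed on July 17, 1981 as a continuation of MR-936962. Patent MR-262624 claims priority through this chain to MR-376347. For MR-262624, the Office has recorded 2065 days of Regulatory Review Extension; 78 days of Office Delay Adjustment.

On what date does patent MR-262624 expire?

Earliest priority filing: 25 July 1979.
Base term: 25 July 1979 + 17 years → 25 July 1996.
Regulatory Review Extension: 2065 days claimed exceeds the 1687-day cap, so +1687 days → 8 March 2001.
Office Delay Adjustment: +78 days → 25 May 2001.

2001-05-25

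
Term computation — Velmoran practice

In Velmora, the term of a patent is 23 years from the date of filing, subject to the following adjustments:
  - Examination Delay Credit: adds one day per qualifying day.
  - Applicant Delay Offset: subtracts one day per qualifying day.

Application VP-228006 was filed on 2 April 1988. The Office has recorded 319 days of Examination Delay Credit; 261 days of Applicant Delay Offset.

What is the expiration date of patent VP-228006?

Base term: filing date + 23 years → 2 April 2011.
Examination Delay Credit: +319 days → 15 February 2012.
Applicant Delay Offset: −261 days → 30 May 2011.

2011-05-30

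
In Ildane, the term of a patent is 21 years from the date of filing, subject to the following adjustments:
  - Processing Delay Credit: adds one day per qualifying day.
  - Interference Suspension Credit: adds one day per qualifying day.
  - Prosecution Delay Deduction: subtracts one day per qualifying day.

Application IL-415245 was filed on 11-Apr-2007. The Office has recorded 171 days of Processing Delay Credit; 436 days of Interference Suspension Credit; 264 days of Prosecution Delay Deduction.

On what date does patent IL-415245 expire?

March 20, 2029

Base term: filing date + 21 years → 11 April 2028.
Processing Delay Credit: +171 days → 29 September 2028.
Interference Suspension Credit: +436 days → 9 December 2029.
Prosecution Delay Deduction: −264 days → 20 March 2029.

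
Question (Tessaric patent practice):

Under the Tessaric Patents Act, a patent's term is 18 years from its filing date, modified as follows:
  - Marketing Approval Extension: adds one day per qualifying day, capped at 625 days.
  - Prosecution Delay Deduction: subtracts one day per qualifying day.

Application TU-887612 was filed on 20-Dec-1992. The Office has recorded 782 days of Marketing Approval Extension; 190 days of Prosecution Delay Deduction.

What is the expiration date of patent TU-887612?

2012-02-28

Base term: filing date + 18 years → 20 December 2010.
Marketing Approval Extension: 782 days claimed exceeds the 625-day cap, so +625 days → 5 September 2012.
Prosecution Delay Deduction: −190 days → 28 February 2012.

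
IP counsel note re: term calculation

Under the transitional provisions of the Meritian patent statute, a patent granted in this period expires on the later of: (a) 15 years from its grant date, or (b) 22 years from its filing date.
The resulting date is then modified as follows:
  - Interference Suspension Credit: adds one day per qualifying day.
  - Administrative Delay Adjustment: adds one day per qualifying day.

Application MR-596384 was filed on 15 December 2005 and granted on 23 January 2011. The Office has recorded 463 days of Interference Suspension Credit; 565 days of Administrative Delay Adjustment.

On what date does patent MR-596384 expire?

2030-10-08

(a) grant + 15 years → 23 January 2026.
(b) filing + 22 years → 15 December 2027.
Later of the two: 15 December 2027.
Interference Suspension Credit: +463 days → 22 March 2029.
Administrative Delay Adjustment: +565 days → 8 October 2030.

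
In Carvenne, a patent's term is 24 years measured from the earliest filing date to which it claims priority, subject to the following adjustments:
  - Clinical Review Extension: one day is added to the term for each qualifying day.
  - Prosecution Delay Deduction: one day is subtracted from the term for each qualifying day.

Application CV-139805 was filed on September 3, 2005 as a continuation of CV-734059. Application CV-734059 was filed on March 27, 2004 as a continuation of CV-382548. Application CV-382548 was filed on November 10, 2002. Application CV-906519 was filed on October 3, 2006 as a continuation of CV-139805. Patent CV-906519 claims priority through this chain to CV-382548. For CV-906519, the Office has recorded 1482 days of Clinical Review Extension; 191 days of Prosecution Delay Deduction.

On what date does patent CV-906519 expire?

2030-05-24

Earliest priority filing: 10 November 2002.
Base term: 10 November 2002 + 24 years → 10 November 2026.
Clinical Review Extension: +1482 days → 1 December 2030.
Prosecution Delay Deduction: −191 days → 24 May 2030.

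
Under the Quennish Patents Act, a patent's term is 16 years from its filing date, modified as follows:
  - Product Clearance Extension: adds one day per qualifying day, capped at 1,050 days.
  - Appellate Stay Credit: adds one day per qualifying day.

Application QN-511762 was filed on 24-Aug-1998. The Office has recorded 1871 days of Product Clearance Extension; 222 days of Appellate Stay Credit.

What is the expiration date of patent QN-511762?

February 16, 2018

Base term: filing date + 16 years → 24 August 2014.
Product Clearance Extension: 1871 days claimed exceeds the 1050-day cap, so +1050 days → 9 July 2017.
Appellate Stay Credit: +222 days → 16 February 2018.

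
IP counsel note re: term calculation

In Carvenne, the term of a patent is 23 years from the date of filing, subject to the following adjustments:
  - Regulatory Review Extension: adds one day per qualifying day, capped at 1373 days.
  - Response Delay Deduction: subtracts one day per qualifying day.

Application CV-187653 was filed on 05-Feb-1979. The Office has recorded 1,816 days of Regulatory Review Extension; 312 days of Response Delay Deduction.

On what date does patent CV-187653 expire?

Base term: filing date + 23 years → 5 February 2002.
Regulatory Review Extension: 1816 days claimed exceeds the 1373-day cap, so +1373 days → 9 November 2005.
Response Delay Deduction: −312 days → 1 January 2005.

January 1, 2005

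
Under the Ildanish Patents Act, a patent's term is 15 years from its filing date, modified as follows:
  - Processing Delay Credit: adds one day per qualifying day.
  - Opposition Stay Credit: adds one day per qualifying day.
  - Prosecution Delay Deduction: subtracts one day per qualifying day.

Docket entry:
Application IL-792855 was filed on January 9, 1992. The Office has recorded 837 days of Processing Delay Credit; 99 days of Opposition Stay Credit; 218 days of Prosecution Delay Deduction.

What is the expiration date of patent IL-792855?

2008-12-27

Base term: filing date + 15 years → 9 January 2007.
Processing Delay Credit: +837 days → 25 April 2009.
Opposition Stay Credit: +99 days → 2 August 2009.
Prosecution Delay Deduction: −218 days → 27 December 2008.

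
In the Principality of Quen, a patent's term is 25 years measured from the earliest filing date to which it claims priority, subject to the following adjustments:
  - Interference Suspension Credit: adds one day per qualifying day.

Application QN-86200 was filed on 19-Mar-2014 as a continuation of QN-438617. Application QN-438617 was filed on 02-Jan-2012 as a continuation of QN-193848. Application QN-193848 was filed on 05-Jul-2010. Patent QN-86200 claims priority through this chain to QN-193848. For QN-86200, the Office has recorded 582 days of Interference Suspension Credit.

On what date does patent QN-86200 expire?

Earliest priority filing: 5 July 2010.
Base term: 5 July 2010 + 25 years → 5 July 2035.
Interference Suspension Credit: +582 days → 6 February 2037.

February 6, 2037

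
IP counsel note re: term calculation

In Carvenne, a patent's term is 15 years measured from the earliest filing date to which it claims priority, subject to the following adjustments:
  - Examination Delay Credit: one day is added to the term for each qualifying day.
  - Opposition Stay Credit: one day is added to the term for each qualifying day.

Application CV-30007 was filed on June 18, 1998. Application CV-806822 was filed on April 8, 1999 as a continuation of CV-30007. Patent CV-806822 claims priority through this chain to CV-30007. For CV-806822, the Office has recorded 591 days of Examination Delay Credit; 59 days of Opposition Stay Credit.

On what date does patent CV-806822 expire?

Earliest priority filing: 18 June 1998.
Base term: 18 June 1998 + 15 years → 18 June 2013.
Examination Delay Credit: +591 days → 30 January 2015.
Opposition Stay Credit: +59 days → 30 March 2015.

March 30, 2015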